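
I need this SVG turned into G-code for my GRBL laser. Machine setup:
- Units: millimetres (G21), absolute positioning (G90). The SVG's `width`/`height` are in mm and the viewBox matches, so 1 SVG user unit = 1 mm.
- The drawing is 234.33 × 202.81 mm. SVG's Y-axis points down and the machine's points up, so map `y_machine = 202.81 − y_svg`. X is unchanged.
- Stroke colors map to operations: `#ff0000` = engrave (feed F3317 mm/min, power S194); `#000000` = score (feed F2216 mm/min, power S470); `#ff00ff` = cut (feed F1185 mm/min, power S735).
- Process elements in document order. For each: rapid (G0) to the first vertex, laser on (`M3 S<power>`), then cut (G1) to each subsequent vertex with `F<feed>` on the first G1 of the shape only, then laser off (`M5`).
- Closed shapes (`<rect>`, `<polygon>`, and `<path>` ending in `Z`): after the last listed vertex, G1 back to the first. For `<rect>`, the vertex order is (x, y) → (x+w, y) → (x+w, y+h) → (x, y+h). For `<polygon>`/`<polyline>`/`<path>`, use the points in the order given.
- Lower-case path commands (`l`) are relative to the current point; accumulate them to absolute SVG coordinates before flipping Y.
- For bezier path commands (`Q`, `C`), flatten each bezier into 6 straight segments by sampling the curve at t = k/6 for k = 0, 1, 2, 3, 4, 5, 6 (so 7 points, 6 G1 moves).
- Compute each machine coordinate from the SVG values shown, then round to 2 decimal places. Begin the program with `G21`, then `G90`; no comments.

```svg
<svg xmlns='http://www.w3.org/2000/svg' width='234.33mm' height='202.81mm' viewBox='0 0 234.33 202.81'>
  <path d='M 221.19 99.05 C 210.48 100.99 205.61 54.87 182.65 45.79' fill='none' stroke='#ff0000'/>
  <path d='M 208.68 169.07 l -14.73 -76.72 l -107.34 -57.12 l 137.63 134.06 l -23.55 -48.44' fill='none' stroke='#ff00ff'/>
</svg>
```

viewBox `0 0 234.33 202.81` with mm width/height → 1 unit = 1 mm. Flip: y_m = 202.81 − y_svg.

**Shape 1** — `<path>` cubic bezier, stroke `#ff0000` → engrave (S194, F3317). Control points (SVG): P0=(221.19,99.05), P1=(210.48,100.99), P2=(205.61,54.87), P3=(182.65,45.79); sampled at t=k/6. Machine vertices: (221.19,103.76) → (216.21,106.40) → (211.54,114.69) → (206.51,126.26) → (200.47,138.75) → (192.73,149.79) → (182.65,157.02). Open path.

**Shape 2** — `<path>` open polyline, stroke `#ff00ff` → cut (S735, F1185). Machine vertices: (208.68,33.74) → (193.95,110.46) → (86.61,167.58) → (224.24,33.52) → (200.69,81.96). Open path.

G21
G90
G0 X221.19 Y103.76
M3 S194
G1 X216.21 Y106.40 F3317
G1 X211.54 Y114.69
G1 X206.51 Y126.26
G1 X200.47 Y138.75
G1 X192.73 Y149.79
G1 X182.65 Y157.02
M5
G0 X208.68 Y33.74
M3 S735
G1 X193.95 Y110.46 F1185
G1 X86.61 Y167.58
G1 X224.24 Y33.52
G1 X200.69 Y81.96
M5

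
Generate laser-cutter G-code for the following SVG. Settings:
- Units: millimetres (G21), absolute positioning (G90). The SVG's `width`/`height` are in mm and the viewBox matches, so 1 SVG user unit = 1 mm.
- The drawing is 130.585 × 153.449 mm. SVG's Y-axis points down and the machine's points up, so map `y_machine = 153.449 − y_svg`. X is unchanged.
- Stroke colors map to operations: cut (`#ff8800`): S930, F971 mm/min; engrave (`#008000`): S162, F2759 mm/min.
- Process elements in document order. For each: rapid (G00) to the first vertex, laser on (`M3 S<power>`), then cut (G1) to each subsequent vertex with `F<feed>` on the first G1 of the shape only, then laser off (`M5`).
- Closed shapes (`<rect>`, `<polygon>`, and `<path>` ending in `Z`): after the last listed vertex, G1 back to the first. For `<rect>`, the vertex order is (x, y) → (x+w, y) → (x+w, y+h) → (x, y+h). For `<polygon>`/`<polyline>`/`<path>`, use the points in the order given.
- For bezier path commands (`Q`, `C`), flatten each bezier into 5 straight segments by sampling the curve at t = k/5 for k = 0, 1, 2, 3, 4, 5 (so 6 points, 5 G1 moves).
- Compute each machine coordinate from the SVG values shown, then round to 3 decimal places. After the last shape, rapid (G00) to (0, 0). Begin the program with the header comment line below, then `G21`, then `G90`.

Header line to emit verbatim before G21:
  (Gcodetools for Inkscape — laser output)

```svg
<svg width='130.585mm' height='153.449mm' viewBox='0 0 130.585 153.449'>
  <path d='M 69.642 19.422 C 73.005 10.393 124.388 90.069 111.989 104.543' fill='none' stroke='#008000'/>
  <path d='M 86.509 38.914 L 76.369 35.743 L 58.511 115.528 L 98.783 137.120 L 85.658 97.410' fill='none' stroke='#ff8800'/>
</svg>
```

(Gcodetools for Inkscape — laser output)
G21
G90
G00 X69.642 Y134.027
M3 S162
G1 X76.528 Y130.031 F2759
G1 X89.572 Y112.133
G1 X103.408 Y87.722
G1 X112.669 Y64.183
G1 X111.989 Y48.906
M5
G00 X86.509 Y114.535
M3 S930
G1 X76.369 Y117.706 F971
G1 X58.511 Y37.921
G1 X98.783 Y16.329
G1 X85.658 Y56.039
M5
G00 X0.000 Y0.000

viewBox `0 0 130.585 153.449` with mm width/height → 1 unit = 1 mm. Flip: y_m = 153.449 − y_svg.

**Shape 1** — `<path>` cubic bezier, stroke `#008000` → engrave (S162, F2759). Control points (SVG): P0=(69.642,19.422), P1=(73.005,10.393), P2=(124.388,90.069), P3=(111.989,104.543); sampled at t=k/5. Machine vertices: (69.642,134.027) → (76.528,130.031) → (89.572,112.133) → (103.408,87.722) → (112.669,64.183) → (111.989,48.906). Open path.

**Shape 2** — `<path>` open polyline, stroke `#ff8800` → cut (S930, F971). Machine vertices: (86.509,114.535) → (76.369,117.706) → (58.511,37.921) → (98.783,16.329) → (85.658,56.039). Open path.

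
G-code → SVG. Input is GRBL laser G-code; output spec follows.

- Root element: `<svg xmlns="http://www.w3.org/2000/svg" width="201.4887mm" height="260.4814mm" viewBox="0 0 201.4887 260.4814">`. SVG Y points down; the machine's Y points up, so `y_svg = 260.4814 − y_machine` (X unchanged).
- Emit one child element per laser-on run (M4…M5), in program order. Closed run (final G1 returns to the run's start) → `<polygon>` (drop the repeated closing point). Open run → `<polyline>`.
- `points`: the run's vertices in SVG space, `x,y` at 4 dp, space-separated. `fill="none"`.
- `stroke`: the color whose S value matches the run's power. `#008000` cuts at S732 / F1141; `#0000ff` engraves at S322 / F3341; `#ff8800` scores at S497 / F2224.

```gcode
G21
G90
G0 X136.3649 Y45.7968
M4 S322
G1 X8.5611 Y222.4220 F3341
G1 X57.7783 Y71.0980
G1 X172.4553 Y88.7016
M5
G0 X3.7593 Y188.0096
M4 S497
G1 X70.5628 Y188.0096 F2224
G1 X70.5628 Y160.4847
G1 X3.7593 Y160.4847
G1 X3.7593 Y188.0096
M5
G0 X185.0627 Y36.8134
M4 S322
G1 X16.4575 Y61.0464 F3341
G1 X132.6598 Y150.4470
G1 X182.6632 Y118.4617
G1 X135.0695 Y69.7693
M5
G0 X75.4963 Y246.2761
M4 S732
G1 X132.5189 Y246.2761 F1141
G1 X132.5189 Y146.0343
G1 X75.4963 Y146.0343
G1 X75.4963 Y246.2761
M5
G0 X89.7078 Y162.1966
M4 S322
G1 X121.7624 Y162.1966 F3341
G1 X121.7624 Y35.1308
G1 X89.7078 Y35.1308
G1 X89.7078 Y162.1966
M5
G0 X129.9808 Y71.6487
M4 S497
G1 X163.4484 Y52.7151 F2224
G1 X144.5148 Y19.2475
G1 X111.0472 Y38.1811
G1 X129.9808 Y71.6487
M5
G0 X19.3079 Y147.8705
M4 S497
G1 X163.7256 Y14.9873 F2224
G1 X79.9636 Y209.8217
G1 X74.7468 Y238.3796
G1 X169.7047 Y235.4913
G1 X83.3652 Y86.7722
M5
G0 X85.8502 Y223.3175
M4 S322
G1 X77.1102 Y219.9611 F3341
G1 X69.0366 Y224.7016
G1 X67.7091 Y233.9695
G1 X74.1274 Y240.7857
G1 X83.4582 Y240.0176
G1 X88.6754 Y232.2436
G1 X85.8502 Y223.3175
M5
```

Machine Y-up, SVG Y-down with viewBox height 260.4814, so y_svg = 260.4814 − y_machine; X carries over.

Run 1: the run's S322 means `#0000ff` (engrave). The run is open, so emit a `<polyline>` with points (Y-flipped): 136.3649,214.6846 8.5611,38.0594 57.7783,189.3834 172.4553,171.7798.

Run 2: the run's S497 means `#ff8800` (score). The run returns to its start, so emit a `<polygon>` with points (Y-flipped): 3.7593,72.4718 70.5628,72.4718 70.5628,99.9967 3.7593,99.9967.

Run 3: power S322 maps to stroke `#0000ff` (engrave). The run is open, so emit a `<polyline>` with points (Y-flipped): 185.0627,223.6680 16.4575,199.4350 132.6598,110.0344 182.6632,142.0197 135.0695,190.7121.

Run 4: power S732 maps to stroke `#008000` (cut). The run returns to its start, so emit a `<polygon>` with points (Y-flipped): 75.4963,14.2053 132.5189,14.2053 132.5189,114.4471 75.4963,114.4471.

Run 5: S322 ⇒ engrave layer `#0000ff`. The run returns to its start, so emit a `<polygon>` with points (Y-flipped): 89.7078,98.2848 121.7624,98.2848 121.7624,225.3506 89.7078,225.3506.

Run 6: S497 ⇒ score layer `#ff8800`. The run returns to its start, so emit a `<polygon>` with points (Y-flipped): 129.9808,188.8327 163.4484,207.7663 144.5148,241.2339 111.0472,222.3003.

Run 7: power S497 maps to stroke `#ff8800` (score). The run is open, so emit a `<polyline>` with points (Y-flipped): 19.3079,112.6109 163.7256,245.4941 79.9636,50.6597 74.7468,22.1018 169.7047,24.9901 83.3652,173.7092.

Run 8: power S322 maps to stroke `#0000ff` (engrave). The run returns to its start, so emit a `<polygon>` with points (Y-flipped): 85.8502,37.1639 77.1102,40.5203 69.0366,35.7798 67.7091,26.5119 74.1274,19.6957 83.4582,20.4638 88.6754,28.2378.

<svg xmlns="http://www.w3.org/2000/svg" width="201.4887mm" height="260.4814mm" viewBox="0 0 201.4887 260.4814">
  <polyline points="136.3649,214.6846 8.5611,38.0594 57.7783,189.3834 172.4553,171.7798" fill="none" stroke="#0000ff"/>
  <polygon points="3.7593,72.4718 70.5628,72.4718 70.5628,99.9967 3.7593,99.9967" fill="none" stroke="#ff8800"/>
  <polyline points="185.0627,223.6680 16.4575,199.4350 132.6598,110.0344 182.6632,142.0197 135.0695,190.7121" fill="none" stroke="#0000ff"/>
  <polygon points="75.4963,14.2053 132.5189,14.2053 132.5189,114.4471 75.4963,114.4471" fill="none" stroke="#008000"/>
  <polygon points="89.7078,98.2848 121.7624,98.2848 121.7624,225.3506 89.7078,225.3506" fill="none" stroke="#0000ff"/>
  <polygon points="129.9808,188.8327 163.4484,207.7663 144.5148,241.2339 111.0472,222.3003" fill="none" stroke="#ff8800"/>
  <polyline points="19.3079,112.6109 163.7256,245.4941 79.9636,50.6597 74.7468,22.1018 169.7047,24.9901 83.3652,173.7092" fill="none" stroke="#ff8800"/>
  <polygon points="85.8502,37.1639 77.1102,40.5203 69.0366,35.7798 67.7091,26.5119 74.1274,19.6957 83.4582,20.4638 88.6754,28.2378" fill="none" stroke="#0000ff"/>
</svg>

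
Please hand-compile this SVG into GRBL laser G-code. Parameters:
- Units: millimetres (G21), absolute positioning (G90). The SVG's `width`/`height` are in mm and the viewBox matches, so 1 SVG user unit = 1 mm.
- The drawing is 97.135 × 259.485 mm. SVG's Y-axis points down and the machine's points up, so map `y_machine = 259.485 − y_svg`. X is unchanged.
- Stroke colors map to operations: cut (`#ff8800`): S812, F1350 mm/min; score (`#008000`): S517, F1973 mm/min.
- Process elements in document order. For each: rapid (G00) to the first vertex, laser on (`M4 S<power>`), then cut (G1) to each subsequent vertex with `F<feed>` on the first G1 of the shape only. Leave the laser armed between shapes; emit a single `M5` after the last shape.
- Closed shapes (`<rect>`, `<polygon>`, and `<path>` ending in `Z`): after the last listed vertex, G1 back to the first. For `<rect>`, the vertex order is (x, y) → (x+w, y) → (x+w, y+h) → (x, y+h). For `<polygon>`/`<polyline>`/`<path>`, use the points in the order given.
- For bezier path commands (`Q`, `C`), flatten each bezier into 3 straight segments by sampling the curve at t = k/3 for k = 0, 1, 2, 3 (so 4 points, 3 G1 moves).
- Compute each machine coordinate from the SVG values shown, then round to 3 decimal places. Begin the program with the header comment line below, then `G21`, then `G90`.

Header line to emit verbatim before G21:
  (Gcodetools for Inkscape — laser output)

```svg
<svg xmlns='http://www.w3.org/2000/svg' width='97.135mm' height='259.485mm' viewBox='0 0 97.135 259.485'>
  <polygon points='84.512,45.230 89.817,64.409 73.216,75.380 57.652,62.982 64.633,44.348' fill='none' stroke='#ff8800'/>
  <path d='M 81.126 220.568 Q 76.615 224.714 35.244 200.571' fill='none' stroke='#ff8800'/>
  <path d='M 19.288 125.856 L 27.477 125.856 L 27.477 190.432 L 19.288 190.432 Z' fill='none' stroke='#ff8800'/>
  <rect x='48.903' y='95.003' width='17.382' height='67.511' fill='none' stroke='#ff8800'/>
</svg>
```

(Gcodetools for Inkscape — laser output)
G21
G90
G00 X84.512 Y214.255
M4 S812
G1 X89.817 Y195.076 F1350
G1 X73.216 Y184.105
G1 X57.652 Y196.503
G1 X64.633 Y215.137
G1 X84.512 Y214.255
G00 X81.126 Y38.917
M4 S812
G1 X74.023 Y39.296 F1350
G1 X58.729 Y45.962
G1 X35.244 Y58.914
G00 X19.288 Y133.629
M4 S812
G1 X27.477 Y133.629 F1350
G1 X27.477 Y69.053
G1 X19.288 Y69.053
G1 X19.288 Y133.629
G00 X48.903 Y164.482
M4 S812
G1 X66.285 Y164.482 F1350
G1 X66.285 Y96.971
G1 X48.903 Y96.971
G1 X48.903 Y164.482
M5

1 u = 1 mm; y_m = 259.485 − y.

[1] `<polygon>` regular polygon, #ff8800→cut S812 F1350: (84.512,214.255) → (89.817,195.076) → (73.216,184.105) → (57.652,196.503) → (64.633,215.137) → (84.512,214.255) (closed)

[2] `<path>` quadratic bezier, #ff8800→cut S812 F1350: (81.126,38.917) → (74.023,39.296) → (58.729,45.962) → (35.244,58.914)

[3] `<path>` rectangle, #ff8800→cut S812 F1350: (19.288,133.629) → (27.477,133.629) → (27.477,69.053) → (19.288,69.053) → (19.288,133.629) (closed)

[4] `<rect>` rectangle, #ff8800→cut S812 F1350: (48.903,164.482) → (66.285,164.482) → (66.285,96.971) → (48.903,96.971) → (48.903,164.482) (closed)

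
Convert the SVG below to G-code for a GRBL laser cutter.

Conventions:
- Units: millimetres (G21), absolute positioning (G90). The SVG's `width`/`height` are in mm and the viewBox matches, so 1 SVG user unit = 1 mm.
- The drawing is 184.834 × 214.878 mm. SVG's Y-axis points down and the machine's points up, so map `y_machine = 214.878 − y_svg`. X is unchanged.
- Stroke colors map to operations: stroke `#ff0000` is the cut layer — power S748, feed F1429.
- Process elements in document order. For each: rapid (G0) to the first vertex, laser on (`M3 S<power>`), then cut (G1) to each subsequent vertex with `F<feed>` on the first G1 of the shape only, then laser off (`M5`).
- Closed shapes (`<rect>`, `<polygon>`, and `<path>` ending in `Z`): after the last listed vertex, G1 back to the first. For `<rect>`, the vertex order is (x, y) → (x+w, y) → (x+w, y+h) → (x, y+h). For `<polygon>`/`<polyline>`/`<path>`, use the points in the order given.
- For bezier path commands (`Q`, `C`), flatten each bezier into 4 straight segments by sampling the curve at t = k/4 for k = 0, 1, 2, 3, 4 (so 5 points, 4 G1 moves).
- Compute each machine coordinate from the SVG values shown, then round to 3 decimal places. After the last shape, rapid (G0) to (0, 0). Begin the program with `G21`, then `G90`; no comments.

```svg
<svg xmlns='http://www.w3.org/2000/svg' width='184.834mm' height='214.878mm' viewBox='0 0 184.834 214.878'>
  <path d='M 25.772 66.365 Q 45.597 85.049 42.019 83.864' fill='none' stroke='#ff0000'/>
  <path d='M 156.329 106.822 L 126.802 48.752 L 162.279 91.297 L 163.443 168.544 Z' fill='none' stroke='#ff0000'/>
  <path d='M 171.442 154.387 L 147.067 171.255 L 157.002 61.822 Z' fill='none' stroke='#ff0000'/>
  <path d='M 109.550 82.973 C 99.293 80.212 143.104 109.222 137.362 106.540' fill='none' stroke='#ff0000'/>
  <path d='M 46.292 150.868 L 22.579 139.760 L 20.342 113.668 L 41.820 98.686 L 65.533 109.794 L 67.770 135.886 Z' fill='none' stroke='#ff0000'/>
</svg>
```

1 u = 1 mm; y_m = 214.878 − y.

[1] `<path>` quadratic bezier, #ff0000→cut S748 F1429: (25.772,148.513) → (34.222,140.413) → (39.746,134.796) → (42.345,131.663) → (42.019,131.014)

[2] `<path>` closed polygon, #ff0000→cut S748 F1429: (156.329,108.056) → (126.802,166.126) → (162.279,123.581) → (163.443,46.334) → (156.329,108.056) (closed)

[3] `<path>` closed polygon, #ff0000→cut S748 F1429: (171.442,60.491) → (147.067,43.623) → (157.002,153.056) → (171.442,60.491) (closed)

[4] `<path>` cubic bezier, #ff0000→cut S748 F1429: (109.550,131.905) → (110.376,129.010) → (121.763,120.151) → (133.996,111.277) → (137.362,108.338)

[5] `<path>` regular polygon, #ff0000→cut S748 F1429: (46.292,64.010) → (22.579,75.118) → (20.342,101.210) → (41.820,116.192) → (65.533,105.084) → (67.770,78.992) → (46.292,64.010) (closed)

G21
G90
G0 X25.772 Y148.513
M3 S748
G1 X34.222 Y140.413 F1429
G1 X39.746 Y134.796
G1 X42.345 Y131.663
G1 X42.019 Y131.014
M5
G0 X156.329 Y108.056
M3 S748
G1 X126.802 Y166.126 F1429
G1 X162.279 Y123.581
G1 X163.443 Y46.334
G1 X156.329 Y108.056
M5
G0 X171.442 Y60.491
M3 S748
G1 X147.067 Y43.623 F1429
G1 X157.002 Y153.056
G1 X171.442 Y60.491
M5
G0 X109.550 Y131.905
M3 S748
G1 X110.376 Y129.010 F1429
G1 X121.763 Y120.151
G1 X133.996 Y111.277
G1 X137.362 Y108.338
M5
G0 X46.292 Y64.010
M3 S748
G1 X22.579 Y75.118 F1429
G1 X20.342 Y101.210
G1 X41.820 Y116.192
G1 X65.533 Y105.084
G1 X67.770 Y78.992
G1 X46.292 Y64.010
M5
G0 X0.000 Y0.000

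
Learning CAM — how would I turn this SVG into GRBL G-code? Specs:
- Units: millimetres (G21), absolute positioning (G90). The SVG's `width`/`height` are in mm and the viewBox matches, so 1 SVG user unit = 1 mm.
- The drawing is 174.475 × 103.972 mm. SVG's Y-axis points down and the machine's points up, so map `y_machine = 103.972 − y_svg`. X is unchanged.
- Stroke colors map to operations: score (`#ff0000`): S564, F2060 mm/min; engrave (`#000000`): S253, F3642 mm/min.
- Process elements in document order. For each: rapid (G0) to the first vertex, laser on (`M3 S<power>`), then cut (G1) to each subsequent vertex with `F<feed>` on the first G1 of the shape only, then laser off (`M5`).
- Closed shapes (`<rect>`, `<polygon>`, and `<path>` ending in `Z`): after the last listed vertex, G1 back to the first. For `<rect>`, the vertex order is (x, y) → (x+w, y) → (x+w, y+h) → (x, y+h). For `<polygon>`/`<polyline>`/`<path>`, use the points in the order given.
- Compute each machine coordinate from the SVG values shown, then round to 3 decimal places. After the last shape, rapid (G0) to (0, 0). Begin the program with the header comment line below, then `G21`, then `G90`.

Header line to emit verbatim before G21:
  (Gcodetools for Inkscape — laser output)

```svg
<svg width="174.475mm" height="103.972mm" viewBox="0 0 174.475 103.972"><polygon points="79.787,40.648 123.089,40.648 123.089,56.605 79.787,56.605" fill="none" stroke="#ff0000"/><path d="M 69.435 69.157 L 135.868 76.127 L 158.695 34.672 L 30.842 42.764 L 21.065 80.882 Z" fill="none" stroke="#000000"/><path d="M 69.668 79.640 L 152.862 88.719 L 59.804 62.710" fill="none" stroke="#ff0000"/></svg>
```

1 u = 1 mm; y_m = 103.972 − y.

[1] `<polygon>` rectangle, #ff0000→score S564 F2060: (79.787,63.324) → (123.089,63.324) → (123.089,47.367) → (79.787,47.367) → (79.787,63.324) (closed)

[2] `<path>` closed polygon, #000000→engrave S253 F3642: (69.435,34.815) → (135.868,27.845) → (158.695,69.300) → (30.842,61.208) → (21.065,23.090) → (69.435,34.815) (closed)

[3] `<path>` open polyline, #ff0000→score S564 F2060: (69.668,24.332) → (152.862,15.253) → (59.804,41.262)

(Gcodetools for Inkscape — laser output)
G21
G90
G0 X79.787 Y63.324
M3 S564
G1 X123.089 Y63.324 F2060
G1 X123.089 Y47.367
G1 X79.787 Y47.367
G1 X79.787 Y63.324
M5
G0 X69.435 Y34.815
M3 S253
G1 X135.868 Y27.845 F3642
G1 X158.695 Y69.300
G1 X30.842 Y61.208
G1 X21.065 Y23.090
G1 X69.435 Y34.815
M5
G0 X69.668 Y24.332
M3 S564
G1 X152.862 Y15.253 F2060
G1 X59.804 Y41.262
M5
G0 X0.000 Y0.000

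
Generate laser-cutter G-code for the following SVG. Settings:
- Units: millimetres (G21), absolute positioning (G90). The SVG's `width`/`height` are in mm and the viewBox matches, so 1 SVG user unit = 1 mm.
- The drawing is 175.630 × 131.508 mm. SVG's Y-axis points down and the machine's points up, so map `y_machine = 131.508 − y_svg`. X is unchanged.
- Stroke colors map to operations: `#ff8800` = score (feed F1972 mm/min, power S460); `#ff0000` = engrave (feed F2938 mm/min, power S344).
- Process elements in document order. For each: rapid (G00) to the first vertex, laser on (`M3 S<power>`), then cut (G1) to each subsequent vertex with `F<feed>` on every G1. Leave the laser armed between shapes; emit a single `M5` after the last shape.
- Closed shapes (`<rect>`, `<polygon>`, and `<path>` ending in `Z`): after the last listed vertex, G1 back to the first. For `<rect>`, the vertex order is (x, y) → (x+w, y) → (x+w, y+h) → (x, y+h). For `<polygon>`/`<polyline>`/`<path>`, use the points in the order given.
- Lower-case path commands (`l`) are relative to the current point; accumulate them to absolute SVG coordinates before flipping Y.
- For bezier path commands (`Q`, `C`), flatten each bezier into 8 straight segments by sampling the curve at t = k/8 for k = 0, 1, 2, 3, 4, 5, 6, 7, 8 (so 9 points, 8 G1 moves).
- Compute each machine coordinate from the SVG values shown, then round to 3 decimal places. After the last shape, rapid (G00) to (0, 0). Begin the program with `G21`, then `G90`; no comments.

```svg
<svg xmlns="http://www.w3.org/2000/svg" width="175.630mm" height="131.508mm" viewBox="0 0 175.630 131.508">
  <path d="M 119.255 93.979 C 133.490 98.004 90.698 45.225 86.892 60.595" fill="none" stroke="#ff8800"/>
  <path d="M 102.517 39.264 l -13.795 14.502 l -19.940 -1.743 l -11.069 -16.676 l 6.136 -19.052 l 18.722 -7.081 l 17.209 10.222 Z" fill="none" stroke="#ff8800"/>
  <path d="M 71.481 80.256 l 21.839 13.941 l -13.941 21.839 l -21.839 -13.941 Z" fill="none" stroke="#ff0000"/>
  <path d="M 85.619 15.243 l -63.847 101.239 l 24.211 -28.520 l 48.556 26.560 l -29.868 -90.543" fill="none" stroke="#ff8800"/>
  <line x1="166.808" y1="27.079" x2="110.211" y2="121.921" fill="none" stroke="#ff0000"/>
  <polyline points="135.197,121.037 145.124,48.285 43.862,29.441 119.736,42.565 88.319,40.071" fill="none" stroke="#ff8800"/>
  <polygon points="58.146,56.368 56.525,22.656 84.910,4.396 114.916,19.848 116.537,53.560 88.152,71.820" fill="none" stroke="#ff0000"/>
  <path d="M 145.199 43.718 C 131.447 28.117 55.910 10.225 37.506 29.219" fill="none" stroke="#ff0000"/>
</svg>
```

G21
G90
G00 X119.255 Y37.529
M3 S460
G1 X122.108 Y38.438 F1972
G1 X120.739 Y43.209 F1972
G1 X116.274 Y50.376 F1972
G1 X109.839 Y58.475 F1972
G1 X102.558 Y66.043 F1972
G1 X95.556 Y71.615 F1972
G1 X89.959 Y73.726 F1972
G1 X86.892 Y70.913 F1972
G00 X102.517 Y92.244
M3 S460
G1 X88.722 Y77.742 F1972
G1 X68.782 Y79.485 F1972
G1 X57.713 Y96.161 F1972
G1 X63.849 Y115.213 F1972
G1 X82.571 Y122.294 F1972
G1 X99.780 Y112.072 F1972
G1 X102.517 Y92.244 F1972
G00 X71.481 Y51.252
M3 S344
G1 X93.320 Y37.311 F2938
G1 X79.379 Y15.472 F2938
G1 X57.540 Y29.413 F2938
G1 X71.481 Y51.252 F2938
G00 X85.619 Y116.265
M3 S460
G1 X21.772 Y15.026 F1972
G1 X45.983 Y43.546 F1972
G1 X94.539 Y16.986 F1972
G1 X64.671 Y107.529 F1972
G00 X166.808 Y104.429
M3 S344
G1 X110.211 Y9.587 F2938
G00 X135.197 Y10.471
M3 S460
G1 X145.124 Y83.223 F1972
G1 X43.862 Y102.067 F1972
G1 X119.736 Y88.943 F1972
G1 X88.319 Y91.437 F1972
G00 X58.146 Y75.140
M3 S344
G1 X56.525 Y108.852 F2938
G1 X84.910 Y127.112 F2938
G1 X114.916 Y111.660 F2938
G1 X116.537 Y77.948 F2938
G1 X88.152 Y59.688 F2938
G1 X58.146 Y75.140 F2938
G00 X145.199 Y87.790
M3 S344
G1 X137.378 Y93.671 F2938
G1 X125.158 Y99.308 F2938
G1 X109.934 Y104.242 F2938
G1 X93.097 Y108.013 F2938
G1 X76.042 Y110.162 F2938
G1 X60.163 Y110.231 F2938
G1 X46.853 Y107.759 F2938
G1 X37.506 Y102.289 F2938
M5
G00 X0.000 Y0.000

1 u = 1 mm; y_m = 131.508 − y.

[1] `<path>` cubic bezier, #ff8800→score S460 F1972: (119.255,37.529) → (122.108,38.438) → (120.739,43.209) → (116.274,50.376) → (109.839,58.475) → (102.558,66.043) → (95.556,71.615) → (89.959,73.726) → (86.892,70.913)

[2] `<path>` regular polygon, #ff8800→score S460 F1972: (102.517,92.244) → (88.722,77.742) → (68.782,79.485) → (57.713,96.161) → (63.849,115.213) → (82.571,122.294) → (99.780,112.072) → (102.517,92.244) (closed)

[3] `<path>` regular polygon, #ff0000→engrave S344 F2938: (71.481,51.252) → (93.320,37.311) → (79.379,15.472) → (57.540,29.413) → (71.481,51.252) (closed)

[4] `<path>` open polyline, #ff8800→score S460 F1972: (85.619,116.265) → (21.772,15.026) → (45.983,43.546) → (94.539,16.986) → (64.671,107.529)

[5] `<line>` line segment, #ff0000→engrave S344 F2938: (166.808,104.429) → (110.211,9.587)

[6] `<polyline>` open polyline, #ff8800→score S460 F1972: (135.197,10.471) → (145.124,83.223) → (43.862,102.067) → (119.736,88.943) → (88.319,91.437)

[7] `<polygon>` regular polygon, #ff0000→engrave S344 F2938: (58.146,75.140) → (56.525,108.852) → (84.910,127.112) → (114.916,111.660) → (116.537,77.948) → (88.152,59.688) → (58.146,75.140) (closed)

[8] `<path>` cubic bezier, #ff0000→engrave S344 F2938: (145.199,87.790) → (137.378,93.671) → (125.158,99.308) → (109.934,104.242) → (93.097,108.013) → (76.042,110.162) → (60.163,110.231) → (46.853,107.759) → (37.506,102.289)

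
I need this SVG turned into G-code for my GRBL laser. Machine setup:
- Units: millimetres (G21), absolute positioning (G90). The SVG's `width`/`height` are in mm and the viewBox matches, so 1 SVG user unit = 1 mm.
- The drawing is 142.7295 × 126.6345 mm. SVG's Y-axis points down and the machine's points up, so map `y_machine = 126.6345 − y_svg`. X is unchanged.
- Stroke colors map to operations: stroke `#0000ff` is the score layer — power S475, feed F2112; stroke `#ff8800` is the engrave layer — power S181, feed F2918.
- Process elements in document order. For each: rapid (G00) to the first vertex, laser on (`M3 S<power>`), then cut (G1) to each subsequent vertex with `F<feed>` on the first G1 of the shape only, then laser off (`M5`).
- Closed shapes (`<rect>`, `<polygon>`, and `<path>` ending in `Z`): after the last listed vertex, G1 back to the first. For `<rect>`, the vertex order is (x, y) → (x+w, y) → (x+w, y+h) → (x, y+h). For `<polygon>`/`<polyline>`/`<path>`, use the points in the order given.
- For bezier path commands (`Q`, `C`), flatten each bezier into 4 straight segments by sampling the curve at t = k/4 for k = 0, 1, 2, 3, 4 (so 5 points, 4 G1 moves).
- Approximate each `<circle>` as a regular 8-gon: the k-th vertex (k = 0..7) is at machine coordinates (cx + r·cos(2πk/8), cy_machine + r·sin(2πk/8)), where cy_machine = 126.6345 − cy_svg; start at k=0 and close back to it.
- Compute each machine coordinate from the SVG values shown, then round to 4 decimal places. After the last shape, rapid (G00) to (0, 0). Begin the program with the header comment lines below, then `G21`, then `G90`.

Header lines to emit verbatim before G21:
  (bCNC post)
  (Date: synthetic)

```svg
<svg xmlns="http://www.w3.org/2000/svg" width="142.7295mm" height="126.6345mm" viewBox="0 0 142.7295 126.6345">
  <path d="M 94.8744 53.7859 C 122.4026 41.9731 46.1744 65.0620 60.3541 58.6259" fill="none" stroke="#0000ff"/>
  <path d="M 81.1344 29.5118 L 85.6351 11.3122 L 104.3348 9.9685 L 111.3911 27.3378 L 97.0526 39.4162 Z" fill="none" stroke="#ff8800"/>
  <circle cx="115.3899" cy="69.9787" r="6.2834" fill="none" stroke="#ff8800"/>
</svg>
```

Since the viewBox matches the mm dimensions, user units are millimetres directly. The only transform is the Y-flip y_m = 126.6345 − y_svg.

Shape 1 is a cubic bezier drawn with `<path>`. Its stroke #0000ff means score at S475, F2112. After flipping Y the toolpath is (94.8744,72.8486) → (99.1000,76.1708) → (82.6199,72.4449) → (63.6370,67.7108) → (60.3541,68.0086).

Shape 2 is a regular polygon drawn with `<path>`. Its stroke #ff8800 means engrave at S181, F2918. After flipping Y the toolpath is (81.1344,97.1227) → (85.6351,115.3223) → (104.3348,116.6660) → (111.3911,99.2967) → (97.0526,87.2183) → (81.1344,97.1227), returning to the start.

Shape 3 is a circle drawn with `<circle>`. Its stroke #ff8800 means engrave at S181, F2918. After flipping Y the toolpath is (121.6733,56.6558) → (119.8329,61.0988) → (115.3899,62.9392) → (110.9469,61.0988) → (109.1065,56.6558) → (110.9469,52.2128) → (115.3899,50.3724) → (119.8329,52.2128) → (121.6733,56.6558), returning to the start.

(bCNC post)
(Date: synthetic)
G21
G90
G00 X94.8744 Y72.8486
M3 S475
G1 X99.1000 Y76.1708 F2112
G1 X82.6199 Y72.4449
G1 X63.6370 Y67.7108
G1 X60.3541 Y68.0086
M5
G00 X81.1344 Y97.1227
M3 S181
G1 X85.6351 Y115.3223 F2918
G1 X104.3348 Y116.6660
G1 X111.3911 Y99.2967
G1 X97.0526 Y87.2183
G1 X81.1344 Y97.1227
M5
G00 X121.6733 Y56.6558
M3 S181
G1 X119.8329 Y61.0988 F2918
G1 X115.3899 Y62.9392
G1 X110.9469 Y61.0988
G1 X109.1065 Y56.6558
G1 X110.9469 Y52.2128
G1 X115.3899 Y50.3724
G1 X119.8329 Y52.2128
G1 X121.6733 Y56.6558
M5
G00 X0.0000 Y0.0000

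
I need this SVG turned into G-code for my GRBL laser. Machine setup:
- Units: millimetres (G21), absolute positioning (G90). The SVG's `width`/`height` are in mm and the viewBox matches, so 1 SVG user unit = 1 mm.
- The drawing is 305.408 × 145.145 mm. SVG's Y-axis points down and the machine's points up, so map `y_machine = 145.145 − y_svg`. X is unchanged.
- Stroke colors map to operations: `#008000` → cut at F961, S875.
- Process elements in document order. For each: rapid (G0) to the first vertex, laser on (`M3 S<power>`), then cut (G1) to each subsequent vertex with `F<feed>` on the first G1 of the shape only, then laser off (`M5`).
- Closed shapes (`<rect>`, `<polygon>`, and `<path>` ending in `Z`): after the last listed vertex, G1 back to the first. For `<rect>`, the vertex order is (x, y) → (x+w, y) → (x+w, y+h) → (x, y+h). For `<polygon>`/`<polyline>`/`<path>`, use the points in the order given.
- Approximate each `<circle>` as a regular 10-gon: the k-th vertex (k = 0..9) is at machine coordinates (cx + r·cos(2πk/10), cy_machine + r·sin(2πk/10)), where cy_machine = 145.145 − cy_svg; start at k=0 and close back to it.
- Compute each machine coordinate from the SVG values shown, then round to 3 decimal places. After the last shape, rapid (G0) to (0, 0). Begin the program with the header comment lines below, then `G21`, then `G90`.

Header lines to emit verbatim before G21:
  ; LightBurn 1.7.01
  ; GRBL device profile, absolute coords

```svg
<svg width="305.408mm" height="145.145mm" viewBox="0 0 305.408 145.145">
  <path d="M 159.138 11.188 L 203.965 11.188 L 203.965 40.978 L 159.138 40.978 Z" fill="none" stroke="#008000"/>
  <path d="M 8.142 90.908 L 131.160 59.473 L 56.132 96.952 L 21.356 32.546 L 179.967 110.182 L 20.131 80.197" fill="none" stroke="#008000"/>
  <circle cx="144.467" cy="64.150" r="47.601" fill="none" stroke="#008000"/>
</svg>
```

; LightBurn 1.7.01
; GRBL device profile, absolute coords
G21
G90
G0 X159.138 Y133.957
M3 S875
G1 X203.965 Y133.957 F961
G1 X203.965 Y104.167
G1 X159.138 Y104.167
G1 X159.138 Y133.957
M5
G0 X8.142 Y54.237
M3 S875
G1 X131.160 Y85.672 F961
G1 X56.132 Y48.193
G1 X21.356 Y112.599
G1 X179.967 Y34.963
G1 X20.131 Y64.948
M5
G0 X192.068 Y80.995
M3 S875
G1 X182.977 Y108.974 F961
G1 X159.177 Y126.266
G1 X129.757 Y126.266
G1 X105.957 Y108.974
G1 X96.866 Y80.995
G1 X105.957 Y53.016
G1 X129.757 Y35.724
G1 X159.177 Y35.724
G1 X182.977 Y53.016
G1 X192.068 Y80.995
M5
G0 X0.000 Y0.000

Since the viewBox matches the mm dimensions, user units are millimetres directly. The only transform is the Y-flip y_m = 145.145 − y_svg.

Shape 1 is a rectangle drawn with `<path>`. Its stroke #008000 means cut at S875, F961. After flipping Y the toolpath is (159.138,133.957) → (203.965,133.957) → (203.965,104.167) → (159.138,104.167) → (159.138,133.957), returning to the start.

Shape 2 is a open polyline drawn with `<path>`. Its stroke #008000 means cut at S875, F961. After flipping Y the toolpath is (8.142,54.237) → (131.160,85.672) → (56.132,48.193) → (21.356,112.599) → (179.967,34.963) → (20.131,64.948).

Shape 3 is a circle drawn with `<circle>`. Its stroke #008000 means cut at S875, F961. After flipping Y the toolpath is (192.068,80.995) → (182.977,108.974) → (159.177,126.266) → (129.757,126.266) → (105.957,108.974) → (96.866,80.995) → (105.957,53.016) → (129.757,35.724) → (159.177,35.724) → (182.977,53.016) → (192.068,80.995), returning to the start.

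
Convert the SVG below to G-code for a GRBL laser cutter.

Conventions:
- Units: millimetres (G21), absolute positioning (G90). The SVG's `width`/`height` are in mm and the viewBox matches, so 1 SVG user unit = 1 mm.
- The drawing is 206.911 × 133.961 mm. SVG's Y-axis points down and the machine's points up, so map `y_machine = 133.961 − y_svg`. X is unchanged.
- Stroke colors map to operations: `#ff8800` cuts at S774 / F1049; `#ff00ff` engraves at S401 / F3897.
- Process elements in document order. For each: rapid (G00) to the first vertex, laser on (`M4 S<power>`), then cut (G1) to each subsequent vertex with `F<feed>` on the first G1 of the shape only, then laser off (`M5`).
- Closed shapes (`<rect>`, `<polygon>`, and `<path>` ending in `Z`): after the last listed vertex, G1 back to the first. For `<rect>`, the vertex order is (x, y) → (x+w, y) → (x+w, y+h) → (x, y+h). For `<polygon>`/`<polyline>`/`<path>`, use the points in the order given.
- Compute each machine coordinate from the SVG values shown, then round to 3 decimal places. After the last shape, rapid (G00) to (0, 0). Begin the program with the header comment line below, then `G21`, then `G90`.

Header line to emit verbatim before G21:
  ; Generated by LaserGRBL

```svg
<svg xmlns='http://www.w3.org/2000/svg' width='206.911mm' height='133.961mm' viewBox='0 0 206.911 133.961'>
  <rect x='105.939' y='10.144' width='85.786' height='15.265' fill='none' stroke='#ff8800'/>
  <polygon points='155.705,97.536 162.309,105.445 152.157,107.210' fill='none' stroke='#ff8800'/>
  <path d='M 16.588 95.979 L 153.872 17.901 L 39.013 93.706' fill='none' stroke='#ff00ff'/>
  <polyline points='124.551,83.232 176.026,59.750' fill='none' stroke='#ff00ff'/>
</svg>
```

; Generated by LaserGRBL
G21
G90
G00 X105.939 Y123.817
M4 S774
G1 X191.725 Y123.817 F1049
G1 X191.725 Y108.552
G1 X105.939 Y108.552
G1 X105.939 Y123.817
M5
G00 X155.705 Y36.425
M4 S774
G1 X162.309 Y28.516 F1049
G1 X152.157 Y26.751
G1 X155.705 Y36.425
M5
G00 X16.588 Y37.982
M4 S401
G1 X153.872 Y116.060 F3897
G1 X39.013 Y40.255
M5
G00 X124.551 Y50.729
M4 S401
G1 X176.026 Y74.211 F3897
M5
G00 X0.000 Y0.000

viewBox `0 0 206.911 133.961` with mm width/height → 1 unit = 1 mm. Flip: y_m = 133.961 − y_svg.

**Shape 1** — `<rect>` rectangle, stroke `#ff8800` → cut (S774, F1049). Machine vertices: (105.939,123.817) → (191.725,123.817) → (191.725,108.552) → (105.939,108.552) → (105.939,123.817). Closed: final G1 returns to the first vertex.

**Shape 2** — `<polygon>` regular polygon, stroke `#ff8800` → cut (S774, F1049). Machine vertices: (155.705,36.425) → (162.309,28.516) → (152.157,26.751) → (155.705,36.425). Closed: final G1 returns to the first vertex.

**Shape 3** — `<path>` open polyline, stroke `#ff00ff` → engrave (S401, F3897). Machine vertices: (16.588,37.982) → (153.872,116.060) → (39.013,40.255). Open path.

**Shape 4** — `<polyline>` line segment, stroke `#ff00ff` → engrave (S401, F3897). Machine vertices: (124.551,50.729) → (176.026,74.211). Open path.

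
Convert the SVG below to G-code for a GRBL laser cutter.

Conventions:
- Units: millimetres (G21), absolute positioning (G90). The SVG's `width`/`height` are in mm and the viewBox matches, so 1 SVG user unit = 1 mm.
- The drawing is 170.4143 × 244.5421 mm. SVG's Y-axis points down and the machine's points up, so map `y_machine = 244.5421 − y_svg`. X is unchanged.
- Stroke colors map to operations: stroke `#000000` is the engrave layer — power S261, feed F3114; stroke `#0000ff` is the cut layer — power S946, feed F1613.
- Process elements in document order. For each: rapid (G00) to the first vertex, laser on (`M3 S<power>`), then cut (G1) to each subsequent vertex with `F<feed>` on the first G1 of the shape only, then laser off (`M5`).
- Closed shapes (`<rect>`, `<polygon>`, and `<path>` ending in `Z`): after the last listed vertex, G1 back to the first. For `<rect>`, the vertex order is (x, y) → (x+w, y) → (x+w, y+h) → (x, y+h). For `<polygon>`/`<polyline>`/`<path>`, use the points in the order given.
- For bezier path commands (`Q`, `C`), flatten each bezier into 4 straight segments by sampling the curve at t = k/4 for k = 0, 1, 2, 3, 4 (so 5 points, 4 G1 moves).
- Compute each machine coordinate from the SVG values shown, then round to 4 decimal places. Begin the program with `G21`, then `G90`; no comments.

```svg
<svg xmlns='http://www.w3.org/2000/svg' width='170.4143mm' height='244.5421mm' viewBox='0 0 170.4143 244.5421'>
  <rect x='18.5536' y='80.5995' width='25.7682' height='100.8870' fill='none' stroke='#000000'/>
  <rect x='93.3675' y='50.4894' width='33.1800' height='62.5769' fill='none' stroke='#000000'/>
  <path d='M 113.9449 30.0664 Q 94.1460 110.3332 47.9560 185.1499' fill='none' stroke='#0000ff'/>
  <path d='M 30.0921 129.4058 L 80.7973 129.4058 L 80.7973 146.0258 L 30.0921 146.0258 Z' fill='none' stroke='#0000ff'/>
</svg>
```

viewBox `0 0 170.4143 244.5421` with mm width/height → 1 unit = 1 mm. Flip: y_m = 244.5421 − y_svg.

**Shape 1** — `<rect>` rectangle, stroke `#000000` → engrave (S261, F3114). Machine vertices: (18.5536,163.9426) → (44.3218,163.9426) → (44.3218,63.0556) → (18.5536,63.0556) → (18.5536,163.9426). Closed: final G1 returns to the first vertex.

**Shape 2** — `<rect>` rectangle, stroke `#000000` → engrave (S261, F3114). Machine vertices: (93.3675,194.0527) → (126.5475,194.0527) → (126.5475,131.4758) → (93.3675,131.4758) → (93.3675,194.0527). Closed: final G1 returns to the first vertex.

**Shape 3** — `<path>` quadratic bezier, stroke `#0000ff` → cut (S946, F1613). Control points (SVG): P0=(113.9449,30.0664), P1=(94.1460,110.3332), P2=(47.9560,185.1499); sampled at t=k/4. Machine vertices: (113.9449,214.4757) → (102.3960,174.6829) → (87.5482,135.5714) → (69.4016,97.1412) → (47.9560,59.3922). Open path.

**Shape 4** — `<path>` rectangle, stroke `#0000ff` → cut (S946, F1613). Machine vertices: (30.0921,115.1363) → (80.7973,115.1363) → (80.7973,98.5163) → (30.0921,98.5163) → (30.0921,115.1363). Closed: final G1 returns to the first vertex.

G21
G90
G00 X18.5536 Y163.9426
M3 S261
G1 X44.3218 Y163.9426 F3114
G1 X44.3218 Y63.0556
G1 X18.5536 Y63.0556
G1 X18.5536 Y163.9426
M5
G00 X93.3675 Y194.0527
M3 S261
G1 X126.5475 Y194.0527 F3114
G1 X126.5475 Y131.4758
G1 X93.3675 Y131.4758
G1 X93.3675 Y194.0527
M5
G00 X113.9449 Y214.4757
M3 S946
G1 X102.3960 Y174.6829 F1613
G1 X87.5482 Y135.5714
G1 X69.4016 Y97.1412
G1 X47.9560 Y59.3922
M5
G00 X30.0921 Y115.1363
M3 S946
G1 X80.7973 Y115.1363 F1613
G1 X80.7973 Y98.5163
G1 X30.0921 Y98.5163
G1 X30.0921 Y115.1363
M5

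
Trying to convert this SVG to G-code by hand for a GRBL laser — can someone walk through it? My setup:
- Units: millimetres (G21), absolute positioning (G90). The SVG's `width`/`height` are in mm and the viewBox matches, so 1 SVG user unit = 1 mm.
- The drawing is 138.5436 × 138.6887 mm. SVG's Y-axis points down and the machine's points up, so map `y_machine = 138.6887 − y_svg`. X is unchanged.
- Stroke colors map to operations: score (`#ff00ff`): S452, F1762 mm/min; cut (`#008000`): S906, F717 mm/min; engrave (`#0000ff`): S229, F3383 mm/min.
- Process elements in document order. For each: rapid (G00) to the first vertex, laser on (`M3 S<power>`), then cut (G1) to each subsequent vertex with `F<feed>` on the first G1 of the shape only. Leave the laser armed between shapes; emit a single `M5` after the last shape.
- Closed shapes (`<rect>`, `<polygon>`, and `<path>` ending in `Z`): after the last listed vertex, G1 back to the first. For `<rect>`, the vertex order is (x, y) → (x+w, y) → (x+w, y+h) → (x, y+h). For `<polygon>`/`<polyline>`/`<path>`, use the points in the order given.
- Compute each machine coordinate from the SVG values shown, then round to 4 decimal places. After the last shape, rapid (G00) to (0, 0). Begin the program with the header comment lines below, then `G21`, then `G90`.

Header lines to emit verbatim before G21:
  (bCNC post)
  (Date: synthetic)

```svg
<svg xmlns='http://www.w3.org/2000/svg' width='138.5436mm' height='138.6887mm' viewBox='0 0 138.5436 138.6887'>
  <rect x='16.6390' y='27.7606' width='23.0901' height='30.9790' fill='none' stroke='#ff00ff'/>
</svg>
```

Since the viewBox matches the mm dimensions, user units are millimetres directly. The only transform is the Y-flip y_m = 138.6887 − y_svg.

Shape 1 is a rectangle drawn with `<rect>`. Its stroke #ff00ff means score at S452, F1762. After flipping Y the toolpath is (16.6390,110.9281) → (39.7291,110.9281) → (39.7291,79.9491) → (16.6390,79.9491) → (16.6390,110.9281), returning to the start.

(bCNC post)
(Date: synthetic)
G21
G90
G00 X16.6390 Y110.9281
M3 S452
G1 X39.7291 Y110.9281 F1762
G1 X39.7291 Y79.9491
G1 X16.6390 Y79.9491
G1 X16.6390 Y110.9281
M5
G00 X0.0000 Y0.0000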